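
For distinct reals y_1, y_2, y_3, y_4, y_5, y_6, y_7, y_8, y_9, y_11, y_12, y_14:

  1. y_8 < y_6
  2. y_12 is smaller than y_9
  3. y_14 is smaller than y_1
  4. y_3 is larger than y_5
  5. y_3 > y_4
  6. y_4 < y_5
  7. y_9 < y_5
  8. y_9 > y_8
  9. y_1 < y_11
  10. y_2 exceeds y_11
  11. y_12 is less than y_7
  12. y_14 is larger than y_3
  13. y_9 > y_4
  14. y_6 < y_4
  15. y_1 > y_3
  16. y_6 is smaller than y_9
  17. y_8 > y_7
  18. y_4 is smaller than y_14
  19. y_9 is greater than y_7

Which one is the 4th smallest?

y_6

The consecutive relations fix a unique order: y_12 < y_7 < y_8 < y_6 < y_4 < y_9 < y_5 < y_3 < y_14 < y_1 < y_11 < y_2.
Counting 4 from the smallest end gives y_6.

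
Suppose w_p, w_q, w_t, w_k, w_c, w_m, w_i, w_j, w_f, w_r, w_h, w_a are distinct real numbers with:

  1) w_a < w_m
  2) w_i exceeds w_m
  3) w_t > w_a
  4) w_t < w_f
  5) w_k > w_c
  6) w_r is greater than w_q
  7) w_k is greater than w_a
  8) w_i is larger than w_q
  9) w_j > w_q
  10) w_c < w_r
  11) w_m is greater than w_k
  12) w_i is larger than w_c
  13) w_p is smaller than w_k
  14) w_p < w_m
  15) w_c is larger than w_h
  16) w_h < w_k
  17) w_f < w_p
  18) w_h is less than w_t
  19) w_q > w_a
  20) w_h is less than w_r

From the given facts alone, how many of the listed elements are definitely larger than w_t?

The elements the relations force above w_t are w_f, w_p, w_k, w_m, w_i — no chain reaches any other.
That is 5.

5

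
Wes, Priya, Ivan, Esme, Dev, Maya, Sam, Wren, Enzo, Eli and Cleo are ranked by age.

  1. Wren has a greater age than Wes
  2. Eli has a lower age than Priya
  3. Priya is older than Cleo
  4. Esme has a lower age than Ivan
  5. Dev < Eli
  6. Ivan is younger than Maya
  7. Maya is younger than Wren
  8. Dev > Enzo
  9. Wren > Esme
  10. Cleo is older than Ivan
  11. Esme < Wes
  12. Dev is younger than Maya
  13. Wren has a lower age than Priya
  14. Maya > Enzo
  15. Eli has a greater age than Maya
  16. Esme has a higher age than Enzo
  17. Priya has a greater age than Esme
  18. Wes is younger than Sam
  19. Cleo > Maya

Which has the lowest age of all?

Enzo

Esme is not least since Enzo < Esme; Ivan is not least since Esme < Ivan; Dev is not least since Enzo < Dev; Maya is not least since Dev < Maya; Eli is not least since Maya < Eli; Wes is not least since Esme < Wes; Sam is not least since Wes < Sam; Wren is not least since Wes < Wren; Cleo is not least since Maya < Cleo; Priya is not least since Eli < Priya.
Only Enzo has nothing below it, so Enzo is the lowest age.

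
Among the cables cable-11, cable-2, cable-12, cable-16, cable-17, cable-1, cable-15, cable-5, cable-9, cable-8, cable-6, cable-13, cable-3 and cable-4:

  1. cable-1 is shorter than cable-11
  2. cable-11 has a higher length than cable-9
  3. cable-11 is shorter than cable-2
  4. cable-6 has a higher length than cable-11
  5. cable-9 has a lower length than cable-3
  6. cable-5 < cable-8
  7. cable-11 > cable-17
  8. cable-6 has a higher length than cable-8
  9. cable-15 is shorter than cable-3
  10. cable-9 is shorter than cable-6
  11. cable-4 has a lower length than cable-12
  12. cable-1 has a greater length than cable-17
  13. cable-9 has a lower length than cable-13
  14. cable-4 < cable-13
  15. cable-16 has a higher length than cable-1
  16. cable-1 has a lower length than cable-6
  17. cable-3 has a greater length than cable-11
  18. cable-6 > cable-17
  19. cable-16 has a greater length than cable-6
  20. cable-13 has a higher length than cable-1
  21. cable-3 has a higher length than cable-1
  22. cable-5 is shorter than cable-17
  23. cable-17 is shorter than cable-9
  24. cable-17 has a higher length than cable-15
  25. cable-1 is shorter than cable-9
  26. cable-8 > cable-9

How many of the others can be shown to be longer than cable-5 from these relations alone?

10

The elements the relations force above cable-5 are cable-17, cable-1, cable-9, cable-11, cable-8, cable-2, cable-6, cable-16, cable-3, cable-13 — no chain reaches any other.
That is 10.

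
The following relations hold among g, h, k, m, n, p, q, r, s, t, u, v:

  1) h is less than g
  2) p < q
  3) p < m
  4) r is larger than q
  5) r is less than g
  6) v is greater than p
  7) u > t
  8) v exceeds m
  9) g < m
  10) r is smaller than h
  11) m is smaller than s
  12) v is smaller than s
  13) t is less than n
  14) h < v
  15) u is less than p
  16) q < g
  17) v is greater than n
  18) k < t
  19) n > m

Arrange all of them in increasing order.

k < t < u < p < q < r < h < g < m < n < v < s

Nothing is placed below k, so it is least; from there k < t; t < u; u < p; p < q; q < r; r < h; h < g; g < m; m < n; n < v; v < s, each given directly.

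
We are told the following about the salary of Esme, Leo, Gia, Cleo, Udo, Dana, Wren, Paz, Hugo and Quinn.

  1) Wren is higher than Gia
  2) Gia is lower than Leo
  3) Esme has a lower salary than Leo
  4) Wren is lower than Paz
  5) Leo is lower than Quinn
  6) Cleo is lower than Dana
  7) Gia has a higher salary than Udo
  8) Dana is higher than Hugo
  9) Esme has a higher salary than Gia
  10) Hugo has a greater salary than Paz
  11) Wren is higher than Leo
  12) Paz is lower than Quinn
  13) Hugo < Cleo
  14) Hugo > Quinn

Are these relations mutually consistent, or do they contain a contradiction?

Every relation is compatible with Udo < Gia < Esme < Leo < Wren < Paz < Quinn < Hugo < Cleo < Dana; the set is consistent.

consistent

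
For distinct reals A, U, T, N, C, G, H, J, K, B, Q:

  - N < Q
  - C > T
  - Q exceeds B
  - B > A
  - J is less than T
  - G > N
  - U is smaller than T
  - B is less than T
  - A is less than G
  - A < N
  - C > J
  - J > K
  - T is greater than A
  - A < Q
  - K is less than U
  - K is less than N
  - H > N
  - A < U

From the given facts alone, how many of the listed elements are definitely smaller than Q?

4

From Q the given relations immediately reach A, N, B.
From those, K — 4 in total.
Nothing else is reachable below Q; 4 in all.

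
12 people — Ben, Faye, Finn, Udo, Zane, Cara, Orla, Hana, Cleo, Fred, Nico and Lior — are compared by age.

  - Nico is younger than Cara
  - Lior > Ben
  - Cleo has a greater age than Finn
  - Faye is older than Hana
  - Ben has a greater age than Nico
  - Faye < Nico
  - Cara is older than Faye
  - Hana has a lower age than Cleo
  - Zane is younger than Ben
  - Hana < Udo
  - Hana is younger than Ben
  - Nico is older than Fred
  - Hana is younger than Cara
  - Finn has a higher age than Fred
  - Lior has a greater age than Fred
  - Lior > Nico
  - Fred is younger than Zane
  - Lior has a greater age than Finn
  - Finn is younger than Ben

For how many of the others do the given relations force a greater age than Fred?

7

The elements the relations force above Fred are Finn, Zane, Nico, Ben, Cara, Lior, Cleo — no chain reaches any other.
That is 7.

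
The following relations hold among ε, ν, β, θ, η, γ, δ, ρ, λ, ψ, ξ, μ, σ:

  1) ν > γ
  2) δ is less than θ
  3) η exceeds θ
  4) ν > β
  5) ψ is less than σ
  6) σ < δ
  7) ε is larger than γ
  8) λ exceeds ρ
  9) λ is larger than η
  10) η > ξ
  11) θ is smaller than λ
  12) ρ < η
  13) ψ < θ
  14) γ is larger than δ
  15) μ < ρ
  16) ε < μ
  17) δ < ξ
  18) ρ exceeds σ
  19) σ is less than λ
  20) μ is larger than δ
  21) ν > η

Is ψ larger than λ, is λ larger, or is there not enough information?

ψ < σ and σ < δ give ψ < δ.
With δ < γ: ψ < σ < δ < γ.
Then γ < ε extends the chain to ε.
With ε < μ: ψ < σ < δ < γ < ε < μ.
With μ < ρ: ψ < σ < δ < γ < ε < μ < ρ.
With ρ < η: ψ < σ < δ < γ < ε < μ < ρ < η.
Then η < λ extends the chain to λ.
So λ is larger.

λ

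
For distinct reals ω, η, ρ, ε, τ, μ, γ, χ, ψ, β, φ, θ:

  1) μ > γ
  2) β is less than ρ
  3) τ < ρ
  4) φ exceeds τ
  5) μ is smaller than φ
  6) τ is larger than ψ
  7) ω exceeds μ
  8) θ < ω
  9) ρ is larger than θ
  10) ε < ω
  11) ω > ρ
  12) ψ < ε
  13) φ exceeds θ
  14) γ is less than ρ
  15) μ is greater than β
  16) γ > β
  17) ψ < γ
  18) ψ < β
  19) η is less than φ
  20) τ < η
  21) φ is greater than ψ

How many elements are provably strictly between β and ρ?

1

The relations place β below ρ. An element lies strictly between them when it is forced above β and also forced below ρ.
Above β: {γ, μ, φ, ω}. Below ρ: {ψ, τ, γ, θ}.
Intersection: {γ} — 1.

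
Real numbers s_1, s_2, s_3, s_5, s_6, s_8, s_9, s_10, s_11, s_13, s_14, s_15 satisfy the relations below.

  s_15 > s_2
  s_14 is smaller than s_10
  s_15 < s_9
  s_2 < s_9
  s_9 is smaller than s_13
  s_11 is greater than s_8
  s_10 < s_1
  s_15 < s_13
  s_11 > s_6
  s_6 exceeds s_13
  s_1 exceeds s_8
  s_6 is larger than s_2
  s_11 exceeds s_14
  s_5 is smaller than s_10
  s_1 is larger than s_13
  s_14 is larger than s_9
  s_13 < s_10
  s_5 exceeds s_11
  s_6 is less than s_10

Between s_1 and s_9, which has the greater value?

s_9 < s_13 and s_13 < s_6 give s_9 < s_6.
With s_6 < s_11: s_9 < s_13 < s_6 < s_11.
Then s_11 < s_5 extends the chain to s_5.
With s_5 < s_10: s_9 < s_13 < s_6 < s_11 < s_5 < s_10.
With s_10 < s_1: s_9 < s_13 < s_6 < s_11 < s_5 < s_10 < s_1.
So s_9 < s_1; s_1 is the larger of the two.

s_1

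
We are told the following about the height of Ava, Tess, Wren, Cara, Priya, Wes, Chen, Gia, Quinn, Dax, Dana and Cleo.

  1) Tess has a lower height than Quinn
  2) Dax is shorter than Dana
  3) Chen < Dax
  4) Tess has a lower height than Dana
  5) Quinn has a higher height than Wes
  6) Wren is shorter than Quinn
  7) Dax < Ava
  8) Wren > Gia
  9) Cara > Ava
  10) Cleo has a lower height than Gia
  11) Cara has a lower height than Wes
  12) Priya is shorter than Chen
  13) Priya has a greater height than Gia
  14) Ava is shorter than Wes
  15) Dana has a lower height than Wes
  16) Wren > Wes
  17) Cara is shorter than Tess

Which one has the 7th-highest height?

Piecing the relations together gives one ordering: Cleo < Gia < Priya < Chen < Dax < Ava < Cara < Tess < Dana < Wes < Wren < Quinn.
Counting 7 from the largest end gives Ava.

Ava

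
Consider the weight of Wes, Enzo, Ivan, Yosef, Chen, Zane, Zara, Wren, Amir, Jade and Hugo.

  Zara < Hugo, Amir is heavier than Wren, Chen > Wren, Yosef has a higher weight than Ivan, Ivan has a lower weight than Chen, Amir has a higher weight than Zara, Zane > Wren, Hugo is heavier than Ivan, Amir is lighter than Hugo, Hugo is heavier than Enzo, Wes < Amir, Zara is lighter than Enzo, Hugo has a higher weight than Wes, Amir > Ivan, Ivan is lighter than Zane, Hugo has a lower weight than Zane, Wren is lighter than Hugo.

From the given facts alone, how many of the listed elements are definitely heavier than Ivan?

5

Directly above Ivan: Amir, Yosef, Hugo, Zane, Chen.
Nothing else is reachable above Ivan; 5 in all.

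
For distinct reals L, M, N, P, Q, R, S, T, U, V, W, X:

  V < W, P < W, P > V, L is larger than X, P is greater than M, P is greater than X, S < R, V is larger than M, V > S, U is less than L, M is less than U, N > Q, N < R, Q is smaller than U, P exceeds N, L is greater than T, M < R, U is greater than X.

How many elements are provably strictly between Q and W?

The relations place Q below W. An element lies strictly between them when it is forced above Q and also forced below W.
Above Q: {N, U, L, R, P}. Below W: {S, N, X, M, V, P}.
Intersection: {N, P} — 2.

2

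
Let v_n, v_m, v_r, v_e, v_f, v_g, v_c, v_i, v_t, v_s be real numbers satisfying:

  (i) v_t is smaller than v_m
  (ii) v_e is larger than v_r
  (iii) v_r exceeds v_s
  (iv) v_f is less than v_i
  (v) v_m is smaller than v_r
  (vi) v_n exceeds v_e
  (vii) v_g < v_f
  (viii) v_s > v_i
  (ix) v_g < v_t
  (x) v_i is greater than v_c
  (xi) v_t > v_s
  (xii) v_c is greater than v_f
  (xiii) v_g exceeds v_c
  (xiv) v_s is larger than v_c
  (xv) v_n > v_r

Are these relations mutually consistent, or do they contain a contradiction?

inconsistent

Chaining the given relations yields v_g < v_f < v_c, so v_g < v_c. But one relation states v_c < v_g. These cannot both hold.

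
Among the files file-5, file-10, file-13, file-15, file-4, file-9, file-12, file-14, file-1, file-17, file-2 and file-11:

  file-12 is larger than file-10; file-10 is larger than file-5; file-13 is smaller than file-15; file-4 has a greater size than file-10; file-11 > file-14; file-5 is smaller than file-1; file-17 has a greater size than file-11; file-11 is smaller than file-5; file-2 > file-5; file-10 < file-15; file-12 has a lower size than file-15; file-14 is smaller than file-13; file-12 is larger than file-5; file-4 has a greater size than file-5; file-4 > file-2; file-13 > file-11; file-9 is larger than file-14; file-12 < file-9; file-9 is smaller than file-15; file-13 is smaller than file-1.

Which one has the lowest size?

file-14

file-11 is not least since file-14 < file-11; file-5 is not least since file-11 < file-5; file-2 is not least since file-5 < file-2; file-10 is not least since file-5 < file-10; file-12 is not least since file-5 < file-12; file-13 is not least since file-11 < file-13; file-9 is not least since file-12 < file-9; file-1 is not least since file-5 < file-1; file-15 is not least since file-10 < file-15; file-4 is not least since file-2 < file-4; file-17 is not least since file-11 < file-17.
Only file-14 has nothing below it, so file-14 is the lowest size.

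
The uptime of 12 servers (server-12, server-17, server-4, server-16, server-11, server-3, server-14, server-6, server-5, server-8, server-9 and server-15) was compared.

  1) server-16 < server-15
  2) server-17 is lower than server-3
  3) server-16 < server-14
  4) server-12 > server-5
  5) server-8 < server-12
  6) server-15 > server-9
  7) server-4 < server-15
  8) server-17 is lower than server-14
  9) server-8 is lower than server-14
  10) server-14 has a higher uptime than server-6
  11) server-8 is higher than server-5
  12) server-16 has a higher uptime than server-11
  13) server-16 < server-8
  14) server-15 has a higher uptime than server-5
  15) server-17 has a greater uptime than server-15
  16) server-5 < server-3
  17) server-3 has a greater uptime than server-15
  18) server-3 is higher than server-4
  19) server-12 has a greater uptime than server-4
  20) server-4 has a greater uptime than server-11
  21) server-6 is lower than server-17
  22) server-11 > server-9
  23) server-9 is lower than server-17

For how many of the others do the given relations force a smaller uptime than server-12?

From server-12 the given relations immediately reach server-5, server-4, server-8.
From those, server-11, server-16 — 5 in total.
From those, server-9 — 6 in total.
No other element is forced below server-12 by the given relations, so the count is 6.

6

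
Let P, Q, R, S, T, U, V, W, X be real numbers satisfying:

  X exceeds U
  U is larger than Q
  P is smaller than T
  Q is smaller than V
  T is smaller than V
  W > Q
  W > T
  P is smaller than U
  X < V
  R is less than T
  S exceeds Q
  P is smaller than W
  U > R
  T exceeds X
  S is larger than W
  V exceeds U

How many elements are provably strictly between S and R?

4

The relations place R below S. An element lies strictly between them when it is forced above R and also forced below S.
Above R: {U, X, T, W, V}. Below S: {Q, P, U, X, T, W}.
Intersection: {U, X, T, W} — 4.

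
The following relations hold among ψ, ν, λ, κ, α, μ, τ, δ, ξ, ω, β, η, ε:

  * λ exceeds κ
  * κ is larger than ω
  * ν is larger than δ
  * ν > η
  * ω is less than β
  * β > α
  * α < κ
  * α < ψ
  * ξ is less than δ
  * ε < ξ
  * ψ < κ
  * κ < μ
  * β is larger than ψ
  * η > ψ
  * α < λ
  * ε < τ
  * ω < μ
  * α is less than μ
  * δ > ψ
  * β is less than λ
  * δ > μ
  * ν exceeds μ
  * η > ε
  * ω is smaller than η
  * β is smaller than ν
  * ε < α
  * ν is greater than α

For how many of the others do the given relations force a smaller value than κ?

The elements the relations force below κ are ω, ε, α, ψ — no chain reaches any other.
That is 4.

4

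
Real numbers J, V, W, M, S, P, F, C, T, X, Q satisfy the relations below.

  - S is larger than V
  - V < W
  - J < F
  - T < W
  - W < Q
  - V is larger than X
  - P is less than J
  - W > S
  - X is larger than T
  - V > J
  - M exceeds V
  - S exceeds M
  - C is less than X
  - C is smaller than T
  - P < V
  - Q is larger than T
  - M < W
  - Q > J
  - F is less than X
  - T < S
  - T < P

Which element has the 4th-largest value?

M

Piecing the relations together gives one ordering: C < T < P < J < F < X < V < M < S < W < Q.
Counting 4 from the largest end gives M.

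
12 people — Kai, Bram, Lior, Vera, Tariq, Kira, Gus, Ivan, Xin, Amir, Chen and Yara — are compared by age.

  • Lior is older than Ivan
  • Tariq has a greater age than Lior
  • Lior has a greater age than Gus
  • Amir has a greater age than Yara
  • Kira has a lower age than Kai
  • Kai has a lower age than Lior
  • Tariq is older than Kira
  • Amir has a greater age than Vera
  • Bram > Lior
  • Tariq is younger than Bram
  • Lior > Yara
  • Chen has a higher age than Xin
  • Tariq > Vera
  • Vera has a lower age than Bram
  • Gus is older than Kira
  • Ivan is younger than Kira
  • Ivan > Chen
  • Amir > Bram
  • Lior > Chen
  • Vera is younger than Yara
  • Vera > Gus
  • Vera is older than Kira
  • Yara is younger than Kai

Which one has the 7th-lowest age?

Yara

The consecutive relations fix a unique order: Xin < Chen < Ivan < Kira < Gus < Vera < Yara < Kai < Lior < Tariq < Bram < Amir.
Counting 7 from the smallest end gives Yara.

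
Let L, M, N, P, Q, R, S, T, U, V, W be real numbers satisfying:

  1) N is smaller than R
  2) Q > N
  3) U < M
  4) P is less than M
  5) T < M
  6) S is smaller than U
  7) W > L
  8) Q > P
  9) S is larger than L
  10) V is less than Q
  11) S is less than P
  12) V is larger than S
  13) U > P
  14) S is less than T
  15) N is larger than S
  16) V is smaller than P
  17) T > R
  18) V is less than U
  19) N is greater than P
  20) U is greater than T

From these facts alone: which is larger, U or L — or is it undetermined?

U

The relevant relations are L < S; S < V; V < P; P < N; N < R; R < T; T < U.
Chaining these gives L < S < V < P < N < R < T < U.
So U is larger.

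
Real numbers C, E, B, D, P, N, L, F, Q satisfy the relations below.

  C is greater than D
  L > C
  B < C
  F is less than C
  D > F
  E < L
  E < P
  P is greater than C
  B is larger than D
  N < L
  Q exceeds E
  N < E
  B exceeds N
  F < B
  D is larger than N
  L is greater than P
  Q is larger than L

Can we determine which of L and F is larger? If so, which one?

F < D and D < C give F < C.
Then C < P extends the chain to P.
Then P < L extends the chain to L.
So L is larger.

L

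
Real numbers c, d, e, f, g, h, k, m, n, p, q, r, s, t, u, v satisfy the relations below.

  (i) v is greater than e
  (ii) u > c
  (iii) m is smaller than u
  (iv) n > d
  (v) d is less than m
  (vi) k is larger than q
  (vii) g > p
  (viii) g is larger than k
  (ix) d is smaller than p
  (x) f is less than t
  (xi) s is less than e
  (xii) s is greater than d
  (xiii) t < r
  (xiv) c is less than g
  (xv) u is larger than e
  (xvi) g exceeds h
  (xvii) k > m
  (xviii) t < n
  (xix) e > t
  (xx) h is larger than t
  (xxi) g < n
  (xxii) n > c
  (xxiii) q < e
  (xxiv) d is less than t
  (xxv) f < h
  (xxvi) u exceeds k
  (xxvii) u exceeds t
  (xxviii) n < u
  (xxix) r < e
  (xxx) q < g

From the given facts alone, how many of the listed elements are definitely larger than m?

4

Directly above m: k, u.
One step further: g (3 so far).
One step further: n (4 so far).
Nothing else is reachable above m; 4 in all.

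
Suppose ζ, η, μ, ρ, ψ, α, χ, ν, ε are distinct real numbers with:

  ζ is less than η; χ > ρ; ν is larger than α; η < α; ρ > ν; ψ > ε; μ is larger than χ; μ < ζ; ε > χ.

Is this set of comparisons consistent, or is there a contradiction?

inconsistent

We have χ < μ stated directly, yet also μ < ζ < η < α < ν < ρ < χ by chaining the others — so μ < χ. Contradiction.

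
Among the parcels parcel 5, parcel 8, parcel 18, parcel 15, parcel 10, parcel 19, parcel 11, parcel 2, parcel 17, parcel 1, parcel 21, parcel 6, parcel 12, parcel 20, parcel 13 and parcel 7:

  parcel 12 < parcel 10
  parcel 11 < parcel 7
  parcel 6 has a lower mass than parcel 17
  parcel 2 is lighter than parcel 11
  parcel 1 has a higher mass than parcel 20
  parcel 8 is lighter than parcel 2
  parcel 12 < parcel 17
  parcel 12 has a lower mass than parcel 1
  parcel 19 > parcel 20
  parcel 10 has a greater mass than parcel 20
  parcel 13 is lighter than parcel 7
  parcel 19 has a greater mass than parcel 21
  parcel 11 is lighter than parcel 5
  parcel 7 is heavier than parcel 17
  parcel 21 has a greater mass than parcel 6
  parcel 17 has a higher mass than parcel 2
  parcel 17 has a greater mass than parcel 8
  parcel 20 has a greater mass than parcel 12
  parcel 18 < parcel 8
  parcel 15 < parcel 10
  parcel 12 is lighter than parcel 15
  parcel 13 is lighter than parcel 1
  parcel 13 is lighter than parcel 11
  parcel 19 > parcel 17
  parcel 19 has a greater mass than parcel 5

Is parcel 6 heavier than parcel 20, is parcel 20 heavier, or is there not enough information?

Following every chain through parcel 20: above parcel 20 we get parcel 19, parcel 10, parcel 1; below parcel 20 we get parcel 12.
parcel 6 is not reached, and no chain runs the other way from parcel 6 to parcel 20.
So the given relations leave the order of parcel 20 and parcel 6 undetermined.

undetermined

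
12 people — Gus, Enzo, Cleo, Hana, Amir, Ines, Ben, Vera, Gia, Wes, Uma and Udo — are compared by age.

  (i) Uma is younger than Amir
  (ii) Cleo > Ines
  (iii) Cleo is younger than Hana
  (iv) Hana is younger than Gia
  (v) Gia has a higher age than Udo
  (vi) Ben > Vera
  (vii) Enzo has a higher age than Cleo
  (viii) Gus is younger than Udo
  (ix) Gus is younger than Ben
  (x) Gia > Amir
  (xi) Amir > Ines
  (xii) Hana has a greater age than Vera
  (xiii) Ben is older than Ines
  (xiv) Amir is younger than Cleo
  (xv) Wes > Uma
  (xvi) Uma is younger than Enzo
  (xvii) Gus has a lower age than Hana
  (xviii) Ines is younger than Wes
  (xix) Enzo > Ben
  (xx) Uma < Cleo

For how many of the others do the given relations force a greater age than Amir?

Directly above Amir: Cleo, Gia.
One step further: Hana, Enzo (4 so far).
No other element is forced above Amir by the given relations, so the count is 4.

4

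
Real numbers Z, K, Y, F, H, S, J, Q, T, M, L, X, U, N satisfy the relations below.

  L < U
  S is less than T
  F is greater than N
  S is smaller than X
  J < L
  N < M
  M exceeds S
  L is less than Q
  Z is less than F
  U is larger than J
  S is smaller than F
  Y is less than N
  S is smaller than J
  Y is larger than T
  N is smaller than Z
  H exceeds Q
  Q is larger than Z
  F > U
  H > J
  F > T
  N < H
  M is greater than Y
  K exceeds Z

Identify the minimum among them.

Chaining upward from S: directly above it, T, J, X, M, F; then L, Y, U, H; then N, Q; then Z; then K.
That covers every other element, and nothing is given below S, so S is the minimum.

S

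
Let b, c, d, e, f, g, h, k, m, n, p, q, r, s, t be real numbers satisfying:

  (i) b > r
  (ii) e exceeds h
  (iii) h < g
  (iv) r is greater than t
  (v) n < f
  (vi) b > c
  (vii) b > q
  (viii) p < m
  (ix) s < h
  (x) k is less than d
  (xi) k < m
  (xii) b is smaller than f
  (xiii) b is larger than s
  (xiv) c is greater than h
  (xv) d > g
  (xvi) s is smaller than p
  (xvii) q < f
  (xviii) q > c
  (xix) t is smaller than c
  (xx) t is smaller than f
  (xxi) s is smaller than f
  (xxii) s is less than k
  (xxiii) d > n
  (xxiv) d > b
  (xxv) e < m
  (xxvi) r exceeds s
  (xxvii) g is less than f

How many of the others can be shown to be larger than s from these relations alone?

The elements the relations force above s are h, e, c, g, k, r, q, b, p, f, d, m — no chain reaches any other.
That is 12.

12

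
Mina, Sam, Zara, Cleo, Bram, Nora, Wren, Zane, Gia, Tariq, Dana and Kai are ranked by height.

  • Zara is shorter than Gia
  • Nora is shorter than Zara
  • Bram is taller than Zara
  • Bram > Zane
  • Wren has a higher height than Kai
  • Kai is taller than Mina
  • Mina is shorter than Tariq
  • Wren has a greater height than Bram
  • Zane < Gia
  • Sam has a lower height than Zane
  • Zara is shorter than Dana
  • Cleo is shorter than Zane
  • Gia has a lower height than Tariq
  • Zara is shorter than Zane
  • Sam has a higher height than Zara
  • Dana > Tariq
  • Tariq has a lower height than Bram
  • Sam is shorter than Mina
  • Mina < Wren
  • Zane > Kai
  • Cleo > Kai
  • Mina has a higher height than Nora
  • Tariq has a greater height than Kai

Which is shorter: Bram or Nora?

Nora < Zara and Zara < Sam give Nora < Sam.
Then Sam < Mina extends the chain to Mina.
With Mina < Kai: Nora < Zara < Sam < Mina < Kai.
Then Kai < Cleo extends the chain to Cleo.
Then Cleo < Zane extends the chain to Zane.
Then Zane < Gia extends the chain to Gia.
With Gia < Tariq: Nora < Zara < Sam < Mina < Kai < Cleo < Zane < Gia < Tariq.
Then Tariq < Bram extends the chain to Bram.
So Nora < Bram; Nora is the shorter of the two.

Nora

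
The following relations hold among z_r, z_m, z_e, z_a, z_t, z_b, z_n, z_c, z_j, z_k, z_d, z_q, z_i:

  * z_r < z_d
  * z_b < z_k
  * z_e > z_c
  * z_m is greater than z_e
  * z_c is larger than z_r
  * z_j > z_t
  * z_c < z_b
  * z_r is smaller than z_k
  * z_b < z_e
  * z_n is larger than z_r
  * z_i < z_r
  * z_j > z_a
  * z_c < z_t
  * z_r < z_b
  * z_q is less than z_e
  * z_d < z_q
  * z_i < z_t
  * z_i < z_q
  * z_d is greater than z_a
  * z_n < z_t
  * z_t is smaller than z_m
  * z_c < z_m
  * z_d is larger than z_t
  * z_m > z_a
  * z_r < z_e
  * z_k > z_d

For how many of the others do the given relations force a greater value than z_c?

The elements the relations force above z_c are z_b, z_t, z_j, z_d, z_q, z_k, z_e, z_m — no chain reaches any other.
That is 8.

8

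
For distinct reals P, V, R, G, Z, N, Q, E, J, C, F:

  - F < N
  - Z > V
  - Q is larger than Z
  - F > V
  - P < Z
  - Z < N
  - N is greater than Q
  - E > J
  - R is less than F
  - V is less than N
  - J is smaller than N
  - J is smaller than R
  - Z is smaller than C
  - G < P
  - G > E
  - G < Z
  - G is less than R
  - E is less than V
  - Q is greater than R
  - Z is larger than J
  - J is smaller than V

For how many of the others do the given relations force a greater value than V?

Directly above V: Z, F, N.
One step further: C, Q (5 so far).
Nothing else is reachable above V; 5 in all.

5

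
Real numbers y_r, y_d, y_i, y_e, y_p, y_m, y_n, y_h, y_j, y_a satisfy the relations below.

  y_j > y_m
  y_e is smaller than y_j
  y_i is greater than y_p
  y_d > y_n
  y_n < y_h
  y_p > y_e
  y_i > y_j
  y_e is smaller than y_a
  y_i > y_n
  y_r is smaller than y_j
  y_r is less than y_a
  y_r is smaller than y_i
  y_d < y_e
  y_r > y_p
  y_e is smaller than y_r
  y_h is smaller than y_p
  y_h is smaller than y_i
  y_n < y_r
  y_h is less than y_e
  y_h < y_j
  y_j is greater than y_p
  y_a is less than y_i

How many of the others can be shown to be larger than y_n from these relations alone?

8

The elements the relations force above y_n are y_h, y_d, y_e, y_p, y_r, y_j, y_a, y_i — no chain reaches any other.
That is 8.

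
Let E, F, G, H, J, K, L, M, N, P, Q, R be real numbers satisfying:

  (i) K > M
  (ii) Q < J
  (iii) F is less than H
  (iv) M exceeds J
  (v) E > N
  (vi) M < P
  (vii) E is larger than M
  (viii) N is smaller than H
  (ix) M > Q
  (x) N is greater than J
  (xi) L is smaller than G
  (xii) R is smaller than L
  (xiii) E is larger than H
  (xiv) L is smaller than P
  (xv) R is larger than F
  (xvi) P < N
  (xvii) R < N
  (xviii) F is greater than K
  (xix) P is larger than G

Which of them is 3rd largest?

N

The consecutive relations fix a unique order: Q < J < M < K < F < R < L < G < P < N < H < E.
The 3rd largest is N.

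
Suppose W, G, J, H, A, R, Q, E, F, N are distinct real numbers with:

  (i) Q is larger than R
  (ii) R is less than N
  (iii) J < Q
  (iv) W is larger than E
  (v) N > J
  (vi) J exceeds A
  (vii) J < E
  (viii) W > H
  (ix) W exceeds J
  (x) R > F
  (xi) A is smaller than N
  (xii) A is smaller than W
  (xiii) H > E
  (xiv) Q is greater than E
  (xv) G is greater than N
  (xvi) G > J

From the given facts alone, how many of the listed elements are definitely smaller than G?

5

From G the given relations immediately reach J, N.
From those, R, A — 4 in total.
From those, F — 5 in total.
Nothing else is reachable below G; 5 in all.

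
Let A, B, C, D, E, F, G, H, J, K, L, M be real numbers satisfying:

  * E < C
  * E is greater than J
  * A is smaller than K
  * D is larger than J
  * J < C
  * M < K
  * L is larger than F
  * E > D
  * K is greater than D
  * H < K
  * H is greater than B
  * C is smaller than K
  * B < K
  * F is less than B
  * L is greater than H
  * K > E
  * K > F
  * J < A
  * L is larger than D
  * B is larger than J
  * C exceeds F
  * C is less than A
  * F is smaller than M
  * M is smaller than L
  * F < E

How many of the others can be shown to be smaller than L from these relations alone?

6

From L the given relations immediately reach F, D, H, M.
From those, J, B — 6 in total.
Nothing else is reachable below L; 6 in all.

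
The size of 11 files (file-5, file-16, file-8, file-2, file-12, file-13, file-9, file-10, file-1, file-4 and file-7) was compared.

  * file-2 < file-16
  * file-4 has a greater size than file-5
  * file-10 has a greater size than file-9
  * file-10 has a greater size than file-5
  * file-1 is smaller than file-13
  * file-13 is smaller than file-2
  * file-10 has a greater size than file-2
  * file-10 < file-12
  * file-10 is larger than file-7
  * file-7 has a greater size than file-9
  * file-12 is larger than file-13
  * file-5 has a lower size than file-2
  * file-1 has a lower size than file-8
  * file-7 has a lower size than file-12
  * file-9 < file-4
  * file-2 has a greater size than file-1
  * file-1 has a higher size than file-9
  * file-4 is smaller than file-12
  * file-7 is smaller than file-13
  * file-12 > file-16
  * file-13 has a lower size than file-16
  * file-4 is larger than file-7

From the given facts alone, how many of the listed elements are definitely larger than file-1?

6

Directly above file-1: file-13, file-2, file-8.
One step further: file-16, file-10, file-12 (6 so far).
Nothing else is reachable above file-1; 6 in all.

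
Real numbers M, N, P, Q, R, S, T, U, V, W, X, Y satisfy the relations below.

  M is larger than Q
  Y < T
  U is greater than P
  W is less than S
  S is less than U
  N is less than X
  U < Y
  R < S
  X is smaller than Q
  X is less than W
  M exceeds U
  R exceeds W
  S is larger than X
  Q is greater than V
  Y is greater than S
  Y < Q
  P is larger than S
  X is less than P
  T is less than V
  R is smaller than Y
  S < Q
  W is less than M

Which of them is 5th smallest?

S

The consecutive relations fix a unique order: N < X < W < R < S < P < U < Y < T < V < Q < M.
Counting 5 from the smallest end gives S.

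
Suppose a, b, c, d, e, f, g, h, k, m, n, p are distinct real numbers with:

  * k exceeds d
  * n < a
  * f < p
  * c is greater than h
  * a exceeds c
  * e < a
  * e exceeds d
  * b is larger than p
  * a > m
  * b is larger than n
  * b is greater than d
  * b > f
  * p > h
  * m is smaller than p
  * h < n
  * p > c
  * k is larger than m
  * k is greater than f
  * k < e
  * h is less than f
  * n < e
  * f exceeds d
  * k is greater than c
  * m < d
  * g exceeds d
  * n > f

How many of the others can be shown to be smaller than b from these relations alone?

7

Directly below b: d, f, n, p.
One step further: h, m, c (7 so far).
No other element is forced below b by the given relations, so the count is 7.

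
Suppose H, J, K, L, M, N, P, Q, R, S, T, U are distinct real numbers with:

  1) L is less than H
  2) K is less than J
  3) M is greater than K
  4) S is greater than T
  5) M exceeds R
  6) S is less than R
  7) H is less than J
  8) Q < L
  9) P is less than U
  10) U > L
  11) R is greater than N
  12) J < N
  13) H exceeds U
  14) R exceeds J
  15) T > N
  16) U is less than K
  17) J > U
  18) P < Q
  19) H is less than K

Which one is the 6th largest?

J

Piecing the relations together gives one ordering: P < Q < L < U < H < K < J < N < T < S < R < M.
The 6th largest is J.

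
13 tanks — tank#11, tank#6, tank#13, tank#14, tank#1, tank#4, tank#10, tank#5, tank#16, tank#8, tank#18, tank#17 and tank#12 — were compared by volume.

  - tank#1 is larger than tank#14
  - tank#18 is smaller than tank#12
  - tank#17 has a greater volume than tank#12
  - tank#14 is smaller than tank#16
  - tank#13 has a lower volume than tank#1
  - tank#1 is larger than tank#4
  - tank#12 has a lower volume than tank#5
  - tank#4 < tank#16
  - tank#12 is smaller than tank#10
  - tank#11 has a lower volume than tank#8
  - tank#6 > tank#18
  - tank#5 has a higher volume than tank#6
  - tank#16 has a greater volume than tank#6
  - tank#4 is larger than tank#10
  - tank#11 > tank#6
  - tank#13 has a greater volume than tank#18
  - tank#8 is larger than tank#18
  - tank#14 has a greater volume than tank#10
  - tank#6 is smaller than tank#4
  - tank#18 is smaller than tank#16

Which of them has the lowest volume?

tank#18

Chaining upward from tank#18: directly above it, tank#12, tank#13, tank#6, tank#16, tank#8; then tank#10, tank#4, tank#11, tank#17, tank#1, tank#5; then tank#14.
That covers every other element, and nothing is given below tank#18, so tank#18 is the lowest volume.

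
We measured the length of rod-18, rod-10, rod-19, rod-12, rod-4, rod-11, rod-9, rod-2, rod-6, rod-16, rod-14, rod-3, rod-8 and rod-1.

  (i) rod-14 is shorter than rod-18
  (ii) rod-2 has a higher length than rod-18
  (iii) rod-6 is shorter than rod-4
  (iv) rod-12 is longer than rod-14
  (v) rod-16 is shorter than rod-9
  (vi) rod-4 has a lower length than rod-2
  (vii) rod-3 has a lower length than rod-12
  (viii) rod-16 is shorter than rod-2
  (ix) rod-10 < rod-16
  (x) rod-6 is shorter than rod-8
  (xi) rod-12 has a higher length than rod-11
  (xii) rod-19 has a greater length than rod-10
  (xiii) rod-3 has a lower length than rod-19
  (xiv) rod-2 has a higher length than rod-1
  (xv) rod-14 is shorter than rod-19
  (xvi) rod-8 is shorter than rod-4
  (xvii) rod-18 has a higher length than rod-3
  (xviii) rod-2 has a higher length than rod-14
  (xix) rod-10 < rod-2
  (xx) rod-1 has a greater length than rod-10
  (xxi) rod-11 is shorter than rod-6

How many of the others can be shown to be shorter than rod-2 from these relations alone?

Directly below rod-2: rod-10, rod-14, rod-1, rod-16, rod-18, rod-4.
One step further: rod-3, rod-6, rod-8 (9 so far).
One step further: rod-11 (10 so far).
No other element is forced below rod-2 by the given relations, so the count is 10.

10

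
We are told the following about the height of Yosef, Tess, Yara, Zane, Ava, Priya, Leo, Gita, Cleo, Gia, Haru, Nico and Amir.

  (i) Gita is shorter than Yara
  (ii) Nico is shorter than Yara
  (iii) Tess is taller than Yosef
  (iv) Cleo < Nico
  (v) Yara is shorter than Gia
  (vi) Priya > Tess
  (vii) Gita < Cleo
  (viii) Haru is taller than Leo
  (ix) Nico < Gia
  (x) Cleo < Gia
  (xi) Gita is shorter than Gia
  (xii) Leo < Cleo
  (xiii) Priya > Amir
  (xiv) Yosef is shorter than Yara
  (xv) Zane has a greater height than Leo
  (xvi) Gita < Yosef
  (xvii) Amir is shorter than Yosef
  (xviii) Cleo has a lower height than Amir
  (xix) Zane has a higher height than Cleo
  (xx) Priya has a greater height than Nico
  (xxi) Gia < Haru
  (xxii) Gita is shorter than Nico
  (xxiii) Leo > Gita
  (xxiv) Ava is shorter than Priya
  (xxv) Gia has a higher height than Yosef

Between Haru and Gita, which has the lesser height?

Chaining the given relations: Gita < Leo < Cleo < Amir < Yosef < Yara < Gia < Haru.
So Gita < Haru; Gita is the shorter of the two.

Gita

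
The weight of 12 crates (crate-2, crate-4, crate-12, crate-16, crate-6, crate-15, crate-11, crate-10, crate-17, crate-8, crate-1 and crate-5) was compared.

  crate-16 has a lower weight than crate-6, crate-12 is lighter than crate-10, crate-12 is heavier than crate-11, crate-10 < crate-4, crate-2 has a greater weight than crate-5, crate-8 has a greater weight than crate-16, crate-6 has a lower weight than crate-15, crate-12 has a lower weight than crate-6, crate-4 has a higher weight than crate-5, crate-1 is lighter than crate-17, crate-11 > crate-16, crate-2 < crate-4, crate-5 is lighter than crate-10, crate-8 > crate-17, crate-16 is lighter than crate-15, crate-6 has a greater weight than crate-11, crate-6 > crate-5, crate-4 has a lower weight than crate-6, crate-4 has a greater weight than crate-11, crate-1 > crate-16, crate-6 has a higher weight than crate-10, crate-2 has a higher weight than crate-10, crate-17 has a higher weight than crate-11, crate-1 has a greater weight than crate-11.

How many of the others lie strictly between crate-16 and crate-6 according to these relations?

Chaining upward from crate-16 reaches: crate-11, crate-12, crate-1, crate-10, crate-17, crate-2, crate-8, crate-4, crate-15.
Chaining downward from crate-6 reaches: crate-5, crate-11, crate-12, crate-10, crate-2, crate-4.
Strictly between crate-16 and crate-6 are those in both lists: crate-11, crate-12, crate-10, crate-2, crate-4 — 5 elements.

5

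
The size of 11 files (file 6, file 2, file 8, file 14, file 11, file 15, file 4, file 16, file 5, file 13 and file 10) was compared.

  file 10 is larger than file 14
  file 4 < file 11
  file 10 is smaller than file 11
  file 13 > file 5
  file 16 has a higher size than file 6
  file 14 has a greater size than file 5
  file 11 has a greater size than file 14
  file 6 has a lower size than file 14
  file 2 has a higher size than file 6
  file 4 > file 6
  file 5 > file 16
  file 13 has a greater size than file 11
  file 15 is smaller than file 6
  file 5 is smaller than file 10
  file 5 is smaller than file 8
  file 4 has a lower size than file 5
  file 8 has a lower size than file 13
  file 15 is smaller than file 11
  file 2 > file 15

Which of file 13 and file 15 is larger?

file 13

file 15 < file 6 and file 6 < file 16 give file 15 < file 16.
With file 16 < file 5: file 15 < file 6 < file 16 < file 5.
Then file 5 < file 14 extends the chain to file 14.
With file 14 < file 10: file 15 < file 6 < file 16 < file 5 < file 14 < file 10.
With file 10 < file 11: file 15 < file 6 < file 16 < file 5 < file 14 < file 10 < file 11.
With file 11 < file 13: file 15 < file 6 < file 16 < file 5 < file 14 < file 10 < file 11 < file 13.
So file 15 < file 13; file 13 is the larger of the two.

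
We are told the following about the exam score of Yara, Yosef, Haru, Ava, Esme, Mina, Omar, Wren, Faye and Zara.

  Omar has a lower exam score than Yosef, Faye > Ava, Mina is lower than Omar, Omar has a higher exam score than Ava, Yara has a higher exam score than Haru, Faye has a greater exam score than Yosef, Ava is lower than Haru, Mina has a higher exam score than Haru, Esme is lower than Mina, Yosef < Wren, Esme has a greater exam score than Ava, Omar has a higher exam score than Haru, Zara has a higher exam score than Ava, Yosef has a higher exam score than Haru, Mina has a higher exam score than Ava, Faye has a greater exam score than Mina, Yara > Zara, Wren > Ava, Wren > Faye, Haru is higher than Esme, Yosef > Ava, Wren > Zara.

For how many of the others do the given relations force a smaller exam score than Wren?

8

From Wren the given relations immediately reach Ava, Zara, Yosef, Faye.
From those, Haru, Mina, Omar — 7 in total.
From those, Esme — 8 in total.
No other element is forced below Wren by the given relations, so the count is 8.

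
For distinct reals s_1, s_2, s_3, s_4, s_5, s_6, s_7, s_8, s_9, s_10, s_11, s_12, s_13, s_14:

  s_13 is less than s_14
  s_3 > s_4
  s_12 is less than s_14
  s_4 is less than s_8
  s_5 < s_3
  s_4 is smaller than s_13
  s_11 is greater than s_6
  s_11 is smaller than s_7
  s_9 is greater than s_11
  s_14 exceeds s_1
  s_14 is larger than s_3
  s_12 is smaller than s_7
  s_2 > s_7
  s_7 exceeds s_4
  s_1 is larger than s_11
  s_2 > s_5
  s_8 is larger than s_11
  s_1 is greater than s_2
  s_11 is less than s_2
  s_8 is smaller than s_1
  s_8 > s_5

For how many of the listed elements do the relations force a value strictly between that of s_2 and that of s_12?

Chaining upward from s_12 reaches: s_7, s_1, s_14.
Chaining downward from s_2 reaches: s_6, s_5, s_11, s_4, s_7.
Strictly between s_12 and s_2 are those in both lists: s_7 — 1 element.

1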